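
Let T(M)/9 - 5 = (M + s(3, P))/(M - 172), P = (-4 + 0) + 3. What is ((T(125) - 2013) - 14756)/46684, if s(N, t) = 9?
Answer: -393617/1097074 ≈ -0.35879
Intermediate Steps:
P = -1 (P = -4 + 3 = -1)
T(M) = 45 + 9*(9 + M)/(-172 + M) (T(M) = 45 + 9*((M + 9)/(M - 172)) = 45 + 9*((9 + M)/(-172 + M)) = 45 + 9*(9 + M)/(-172 + M))
((T(125) - 2013) - 14756)/46684 = ((9*(-851 + 6*125)/(-172 + 125) - 2013) - 14756)/46684 = ((9*(-851 + 750)/(-47) - 2013) - 14756)*(1/46684) = ((9*(-1/47)*(-101) - 2013) - 14756)*(1/46684) = ((909/47 - 2013) - 14756)*(1/46684) = (-93702/47 - 14756)*(1/46684) = -787234/47*1/46684 = -393617/1097074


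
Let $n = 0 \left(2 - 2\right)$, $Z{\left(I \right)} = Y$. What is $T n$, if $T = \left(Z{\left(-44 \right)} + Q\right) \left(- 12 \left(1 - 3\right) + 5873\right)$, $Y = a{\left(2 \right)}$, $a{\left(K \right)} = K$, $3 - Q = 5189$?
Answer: $0$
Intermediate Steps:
$Q = -5186$ ($Q = 3 - 5189 = -5186$)
$Y = 2$
$Z{\left(I \right)} = 2$
$T = -30570048$ ($T = \left(2 - 5186\right) \left(- 12 \left(1 - 3\right) + 5873\right) = - 5184 \left(\left(-12\right) \left(-2\right) + 5873\right) = - 5184 \left(24 + 5873\right) = \left(-5184\right) 5897 = -30570048$)
$n = 0$ ($n = 0 \cdot 0 = 0$)
$T n = \left(-30570048\right) 0 = 0$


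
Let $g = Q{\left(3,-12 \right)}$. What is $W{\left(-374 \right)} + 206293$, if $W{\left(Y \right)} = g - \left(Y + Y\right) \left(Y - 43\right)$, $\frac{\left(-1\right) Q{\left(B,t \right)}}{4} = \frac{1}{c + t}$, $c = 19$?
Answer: $- \frac{739365}{7} \approx -1.0562 \cdot 10^{5}$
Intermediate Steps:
$Q{\left(B,t \right)} = - \frac{4}{19 + t}$
$g = - \frac{4}{7}$ ($g = - \frac{4}{19 - 12} = - \frac{4}{7} \approx -0.57143$)
$W{\left(Y \right)} = - \frac{4}{7} - 2 Y \left(-43 + Y\right)$ ($W{\left(Y \right)} = - \frac{4}{7} - \left(Y + Y\right) \left(Y - 43\right) = - \frac{4}{7} - 2 Y \left(-43 + Y\right)$)
$W{\left(-374 \right)} + 206293 = \left(- \frac{4}{7} - 2 \left(-374\right)^{2} + 86 \left(-374\right)\right) + 206293 = \left(- \frac{4}{7} - 279752 - 32164\right) + 206293 = - \frac{2183416}{7} + 206293 = - \frac{739365}{7}$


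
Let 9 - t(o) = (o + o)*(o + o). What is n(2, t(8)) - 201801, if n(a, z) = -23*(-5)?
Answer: -201686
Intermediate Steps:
t(o) = 9 - 4*o**2 (t(o) = 9 - (o + o)*(o + o) = 9 - 2*o*2*o = 9 - 4*o**2)
n(a, z) = 115
n(2, t(8)) - 201801 = 115 - 201801 = -201686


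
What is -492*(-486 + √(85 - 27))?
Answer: 239112 - 492*√58 ≈ 2.3537e+5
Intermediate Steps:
-492*(-486 + √(85 - 27)) = -492*(-486 + √58) = 239112 - 492*√58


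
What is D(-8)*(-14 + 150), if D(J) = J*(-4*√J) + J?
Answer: -1088 + 8704*I*√2 ≈ -1088.0 + 12309.0*I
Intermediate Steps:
D(J) = J - 4*J^(3/2) (D(J) = -4*J^(3/2) + J = J - 4*J^(3/2))
D(-8)*(-14 + 150) = (-8 - (-64)*I*√2)*(-14 + 150) = (-8 - (-64)*I*√2)*136 = (-8 + 64*I*√2)*136 = -1088 + 8704*I*√2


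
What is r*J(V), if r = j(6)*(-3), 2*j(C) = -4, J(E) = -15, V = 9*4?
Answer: -90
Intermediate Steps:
V = 36
j(C) = -2 (j(C) = (½)*(-4) = -2)
r = 6 (r = -2*(-3) = 6)
r*J(V) = 6*(-15) = -90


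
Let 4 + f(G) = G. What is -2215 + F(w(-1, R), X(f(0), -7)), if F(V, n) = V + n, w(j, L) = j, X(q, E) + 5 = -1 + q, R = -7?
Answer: -2226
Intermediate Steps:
f(G) = -4 + G
X(q, E) = -6 + q (X(q, E) = -5 + (-1 + q) = -6 + q)
-2215 + F(w(-1, R), X(f(0), -7)) = -2215 + (-1 + (-6 + (-4 + 0))) = -2215 + (-1 + (-6 - 4)) = -2215 + (-1 - 10) = -2215 - 11 = -2226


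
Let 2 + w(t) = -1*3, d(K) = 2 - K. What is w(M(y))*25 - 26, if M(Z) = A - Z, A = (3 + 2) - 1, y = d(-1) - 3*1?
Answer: -151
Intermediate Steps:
y = 0 (y = (2 - 1*(-1)) - 3*1 = (2 + 1) - 3 = 3 - 3 = 0)
A = 4 (A = 5 - 1 = 4)
M(Z) = 4 - Z
w(t) = -5 (w(t) = -2 - 1*3 = -2 - 3 = -5)
w(M(y))*25 - 26 = -5*25 - 26 = -125 - 26 = -151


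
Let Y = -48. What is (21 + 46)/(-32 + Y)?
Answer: -67/80 ≈ -0.83750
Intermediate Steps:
(21 + 46)/(-32 + Y) = (21 + 46)/(-32 - 48) = 67/(-80) = 67*(-1/80) = -67/80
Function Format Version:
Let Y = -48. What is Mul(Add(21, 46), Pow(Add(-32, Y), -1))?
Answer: Rational(-67, 80) ≈ -0.83750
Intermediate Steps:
Mul(Add(21, 46), Pow(Add(-32, Y), -1)) = Mul(Add(21, 46), Pow(Add(-32, -48), -1)) = Mul(67, Pow(-80, -1)) = Mul(67, Rational(-1, 80)) = Rational(-67, 80)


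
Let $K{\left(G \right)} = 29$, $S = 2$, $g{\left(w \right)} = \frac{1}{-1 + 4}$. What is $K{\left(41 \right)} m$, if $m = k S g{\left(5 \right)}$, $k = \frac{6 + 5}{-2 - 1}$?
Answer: $- \frac{638}{9} \approx -70.889$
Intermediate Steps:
$g{\left(w \right)} = \frac{1}{3}$
$k = - \frac{11}{3}$ ($k = \frac{11}{-3} = 11 \left(- \frac{1}{3}\right) = - \frac{11}{3} \approx -3.6667$)
$m = - \frac{22}{9}$ ($m = \left(- \frac{11}{3}\right) 2 \cdot \frac{1}{3} = \left(- \frac{22}{3}\right) \frac{1}{3} = - \frac{22}{9} \approx -2.4444$)
$K{\left(41 \right)} m = 29 \left(- \frac{22}{9}\right) = - \frac{638}{9}$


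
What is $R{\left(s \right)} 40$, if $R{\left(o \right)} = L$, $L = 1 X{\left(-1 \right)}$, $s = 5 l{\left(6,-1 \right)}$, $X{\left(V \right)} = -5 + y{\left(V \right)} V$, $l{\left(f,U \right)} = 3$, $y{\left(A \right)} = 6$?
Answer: $-440$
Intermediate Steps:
$X{\left(V \right)} = -5 + 6 V$
$s = 15$ ($s = 5 \cdot 3 = 15$)
$L = -11$ ($L = 1 \left(-5 + 6 \left(-1\right)\right) = 1 \left(-5 - 6\right) = 1 \left(-11\right) = -11$)
$R{\left(o \right)} = -11$
$R{\left(s \right)} 40 = \left(-11\right) 40 = -440$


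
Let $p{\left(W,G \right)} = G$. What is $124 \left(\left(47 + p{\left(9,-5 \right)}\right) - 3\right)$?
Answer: $4836$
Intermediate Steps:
$124 \left(\left(47 + p{\left(9,-5 \right)}\right) - 3\right) = 124 \left(\left(47 - 5\right) - 3\right) = 124 \left(42 - 3\right) = 124 \cdot 39 = 4836$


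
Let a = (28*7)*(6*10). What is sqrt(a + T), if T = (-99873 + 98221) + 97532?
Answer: 6*sqrt(2990) ≈ 328.09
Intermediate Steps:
T = 95880 (T = -1652 + 97532 = 95880)
a = 11760 (a = 196*60 = 11760)
sqrt(a + T) = sqrt(11760 + 95880) = sqrt(107640) = 6*sqrt(2990)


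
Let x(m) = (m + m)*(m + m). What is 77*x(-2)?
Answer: 1232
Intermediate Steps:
x(m) = 4*m² (x(m) = (2*m)*(2*m) = 4*m²)
77*x(-2) = 77*(4*(-2)²) = 77*(4*4) = 77*16 = 1232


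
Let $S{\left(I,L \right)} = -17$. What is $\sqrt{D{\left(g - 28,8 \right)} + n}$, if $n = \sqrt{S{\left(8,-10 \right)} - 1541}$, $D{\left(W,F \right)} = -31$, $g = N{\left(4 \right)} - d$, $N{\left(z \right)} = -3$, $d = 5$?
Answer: $\sqrt{-31 + i \sqrt{1558}} \approx 3.0975 + 6.3714 i$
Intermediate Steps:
$g = -8$ ($g = -3 - 5 = -8$)
$n = i \sqrt{1558}$ ($n = \sqrt{-17 - 1541} = \sqrt{-1558} = i \sqrt{1558} \approx 39.471 i$)
$\sqrt{D{\left(g - 28,8 \right)} + n} = \sqrt{-31 + i \sqrt{1558}}$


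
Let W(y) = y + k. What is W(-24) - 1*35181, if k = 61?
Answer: -35144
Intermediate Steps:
W(y) = 61 + y (W(y) = y + 61 = 61 + y)
W(-24) - 1*35181 = (61 - 24) - 1*35181 = 37 - 35181 = -35144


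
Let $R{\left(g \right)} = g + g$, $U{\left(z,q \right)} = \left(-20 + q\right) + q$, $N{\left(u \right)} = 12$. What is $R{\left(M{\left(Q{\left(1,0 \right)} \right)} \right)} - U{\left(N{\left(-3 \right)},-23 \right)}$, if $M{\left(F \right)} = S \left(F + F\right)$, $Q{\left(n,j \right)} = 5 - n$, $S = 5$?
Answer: $146$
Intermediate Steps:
$U{\left(z,q \right)} = -20 + 2 q$
$M{\left(F \right)} = 10 F$ ($M{\left(F \right)} = 5 \left(F + F\right) = 5 \cdot 2 F = 10 F$)
$R{\left(g \right)} = 2 g$
$R{\left(M{\left(Q{\left(1,0 \right)} \right)} \right)} - U{\left(N{\left(-3 \right)},-23 \right)} = 2 \cdot 10 \left(5 - 1\right) - \left(-20 + 2 \left(-23\right)\right) = 2 \cdot 10 \left(5 - 1\right) - \left(-20 - 46\right) = 2 \cdot 10 \cdot 4 - -66 = 2 \cdot 40 + 66 = 80 + 66 = 146$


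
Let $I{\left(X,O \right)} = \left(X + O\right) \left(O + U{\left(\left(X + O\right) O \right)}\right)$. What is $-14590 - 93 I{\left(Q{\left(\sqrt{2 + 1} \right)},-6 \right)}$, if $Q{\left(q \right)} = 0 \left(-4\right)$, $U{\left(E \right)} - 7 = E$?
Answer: $6056$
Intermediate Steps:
$U{\left(E \right)} = 7 + E$
$Q{\left(q \right)} = 0$
$I{\left(X,O \right)} = \left(O + X\right) \left(7 + O + O \left(O + X\right)\right)$ ($I{\left(X,O \right)} = \left(X + O\right) \left(O + \left(7 + \left(X + O\right) O\right)\right) = \left(O + X\right) \left(O + \left(7 + \left(O + X\right) O\right)\right) = \left(O + X\right) \left(O + \left(7 + O \left(O + X\right)\right)\right) = \left(O + X\right) \left(7 + O + O \left(O + X\right)\right)$)
$-14590 - 93 I{\left(Q{\left(\sqrt{2 + 1} \right)},-6 \right)} = -14590 - 93 \left(\left(-6\right)^{2} - 0 - 6 \left(7 - 6 \left(-6 + 0\right)\right) + 0 \left(7 - 6 \left(-6 + 0\right)\right)\right) = -14590 - 93 \left(36 + 0 - 6 \left(7 - -36\right) + 0 \left(7 - -36\right)\right) = -14590 - 93 \left(36 + 0 - 6 \left(7 + 36\right) + 0 \left(7 + 36\right)\right) = -14590 - 93 \left(36 + 0 - 258 + 0 \cdot 43\right) = -14590 - 93 \left(36 + 0 - 258 + 0\right) = -14590 - -20646 = -14590 + 20646 = 6056$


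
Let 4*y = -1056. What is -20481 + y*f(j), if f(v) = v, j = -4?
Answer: -19425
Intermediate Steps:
y = -264 (y = (1/4)*(-1056) = -264)
-20481 + y*f(j) = -20481 - 264*(-4) = -20481 + 1056 = -19425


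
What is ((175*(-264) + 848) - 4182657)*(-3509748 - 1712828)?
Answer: 22081098331184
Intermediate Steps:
((175*(-264) + 848) - 4182657)*(-3509748 - 1712828) = ((-46200 + 848) - 4182657)*(-5222576) = (-45352 - 4182657)*(-5222576) = -4228009*(-5222576) = 22081098331184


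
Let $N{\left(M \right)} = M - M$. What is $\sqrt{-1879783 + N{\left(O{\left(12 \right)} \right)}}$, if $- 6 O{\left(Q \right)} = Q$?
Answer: $i \sqrt{1879783} \approx 1371.1 i$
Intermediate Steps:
$O{\left(Q \right)} = - \frac{Q}{6}$
$N{\left(M \right)} = 0$
$\sqrt{-1879783 + N{\left(O{\left(12 \right)} \right)}} = \sqrt{-1879783 + 0} = \sqrt{-1879783} = i \sqrt{1879783}$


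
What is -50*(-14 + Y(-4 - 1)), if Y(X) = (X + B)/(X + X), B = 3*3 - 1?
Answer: 715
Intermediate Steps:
B = 8 (B = 9 - 1 = 8)
Y(X) = (8 + X)/(2*X) (Y(X) = (X + 8)/(X + X) = (8 + X)/((2*X)) = (8 + X)*(1/(2*X)) = (8 + X)/(2*X))
-50*(-14 + Y(-4 - 1)) = -50*(-14 + (8 + (-4 - 1))/(2*(-4 - 1))) = -50*(-14 + (½)*(8 - 5)/(-5)) = -50*(-14 + (½)*(-⅕)*3) = -50*(-14 - 3/10) = -50*(-143/10) = 715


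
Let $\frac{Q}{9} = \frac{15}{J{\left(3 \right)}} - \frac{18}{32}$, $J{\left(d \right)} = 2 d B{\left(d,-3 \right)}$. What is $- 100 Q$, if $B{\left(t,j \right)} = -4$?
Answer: $\frac{4275}{4} \approx 1068.8$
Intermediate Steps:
$J{\left(d \right)} = - 8 d$ ($J{\left(d \right)} = 2 d \left(-4\right) = - 8 d$)
$Q = - \frac{171}{16}$ ($Q = 9 \left(\frac{15}{\left(-8\right) 3} - \frac{18}{32}\right) = 9 \left(\frac{15}{-24} - \frac{9}{16}\right) = 9 \left(15 \left(- \frac{1}{24}\right) - \frac{9}{16}\right) = 9 \left(- \frac{5}{8} - \frac{9}{16}\right) = 9 \left(- \frac{19}{16}\right) = - \frac{171}{16} \approx -10.688$)
$- 100 Q = \left(-100\right) \left(- \frac{171}{16}\right) = \frac{4275}{4}$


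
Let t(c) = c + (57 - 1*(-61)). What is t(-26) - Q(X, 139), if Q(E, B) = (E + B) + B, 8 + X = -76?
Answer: -102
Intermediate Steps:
X = -84 (X = -8 - 76 = -84)
t(c) = 118 + c (t(c) = c + (57 + 61) = c + 118 = 118 + c)
Q(E, B) = E + 2*B (Q(E, B) = (B + E) + B = E + 2*B)
t(-26) - Q(X, 139) = (118 - 26) - (-84 + 2*139) = 92 - (-84 + 278) = 92 - 1*194 = 92 - 194 = -102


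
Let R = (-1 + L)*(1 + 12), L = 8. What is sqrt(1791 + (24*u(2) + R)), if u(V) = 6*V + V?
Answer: sqrt(2218) ≈ 47.096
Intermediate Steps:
R = 91 (R = (-1 + 8)*(1 + 12) = 7*13 = 91)
u(V) = 7*V
sqrt(1791 + (24*u(2) + R)) = sqrt(1791 + (24*(7*2) + 91)) = sqrt(1791 + (24*14 + 91)) = sqrt(1791 + (336 + 91)) = sqrt(1791 + 427) = sqrt(2218)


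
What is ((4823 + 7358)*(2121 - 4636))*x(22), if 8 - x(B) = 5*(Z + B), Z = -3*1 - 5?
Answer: 1899383330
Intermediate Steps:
Z = -8 (Z = -3 - 5 = -8)
x(B) = 48 - 5*B (x(B) = 8 - 5*(-8 + B) = 8 - (-40 + 5*B) = 8 + (40 - 5*B) = 48 - 5*B)
((4823 + 7358)*(2121 - 4636))*x(22) = ((4823 + 7358)*(2121 - 4636))*(48 - 5*22) = (12181*(-2515))*(48 - 110) = -30635215*(-62) = 1899383330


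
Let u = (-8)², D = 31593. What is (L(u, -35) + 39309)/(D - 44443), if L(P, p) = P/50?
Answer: -982757/321250 ≈ -3.0592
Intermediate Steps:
u = 64
L(P, p) = P/50 (L(P, p) = P*(1/50) = P/50)
(L(u, -35) + 39309)/(D - 44443) = ((1/50)*64 + 39309)/(31593 - 44443) = (32/25 + 39309)/(-12850) = (982757/25)*(-1/12850) = -982757/321250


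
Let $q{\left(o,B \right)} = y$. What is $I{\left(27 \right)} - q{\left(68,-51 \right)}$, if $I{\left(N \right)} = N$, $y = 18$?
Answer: $9$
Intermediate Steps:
$q{\left(o,B \right)} = 18$
$I{\left(27 \right)} - q{\left(68,-51 \right)} = 27 - 18 = 9$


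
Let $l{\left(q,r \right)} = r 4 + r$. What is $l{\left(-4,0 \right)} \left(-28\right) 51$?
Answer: $0$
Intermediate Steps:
$l{\left(q,r \right)} = 5 r$ ($l{\left(q,r \right)} = 4 r + r = 5 r$)
$l{\left(-4,0 \right)} \left(-28\right) 51 = 5 \cdot 0 \left(-28\right) 51 = 0 \left(-28\right) 51 = 0 \cdot 51 = 0$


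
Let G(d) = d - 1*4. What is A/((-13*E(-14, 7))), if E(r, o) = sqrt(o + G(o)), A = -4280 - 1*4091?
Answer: 8371*sqrt(10)/130 ≈ 203.63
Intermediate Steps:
G(d) = -4 + d (G(d) = d - 4 = -4 + d)
A = -8371 (A = -4280 - 4091 = -8371)
E(r, o) = sqrt(-4 + 2*o) (E(r, o) = sqrt(o + (-4 + o)) = sqrt(-4 + 2*o))
A/((-13*E(-14, 7))) = -8371*(-1/(13*sqrt(-4 + 2*7))) = -8371*(-1/(13*sqrt(-4 + 14))) = -8371*(-sqrt(10)/130) = -(-8371)*sqrt(10)/130 = 8371*sqrt(10)/130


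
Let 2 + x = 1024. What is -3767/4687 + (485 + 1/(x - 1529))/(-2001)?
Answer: -4974153047/4754994309 ≈ -1.0461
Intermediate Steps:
x = 1022 (x = -2 + 1024 = 1022)
-3767/4687 + (485 + 1/(x - 1529))/(-2001) = -3767/4687 + (485 + 1/(1022 - 1529))/(-2001) = -3767*1/4687 + (485 + 1/(-507))*(-1/2001) = -3767/4687 + (485 - 1/507)*(-1/2001) = -3767/4687 + (245894/507)*(-1/2001) = -3767/4687 - 245894/1014507 = -4974153047/4754994309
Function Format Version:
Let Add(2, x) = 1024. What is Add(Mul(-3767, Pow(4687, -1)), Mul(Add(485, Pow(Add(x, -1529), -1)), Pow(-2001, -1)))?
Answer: Rational(-4974153047, 4754994309) ≈ -1.0461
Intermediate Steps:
x = 1022 (x = Add(-2, 1024) = 1022)
Add(Mul(-3767, Pow(4687, -1)), Mul(Add(485, Pow(Add(x, -1529), -1)), Pow(-2001, -1))) = Add(Mul(-3767, Pow(4687, -1)), Mul(Add(485, Pow(Add(1022, -1529), -1)), Pow(-2001, -1))) = Add(Mul(-3767, Rational(1, 4687)), Mul(Add(485, Pow(-507, -1)), Rational(-1, 2001))) = Add(Rational(-3767, 4687), Mul(Add(485, Rational(-1, 507)), Rational(-1, 2001))) = Add(Rational(-3767, 4687), Mul(Rational(245894, 507), Rational(-1, 2001))) = Add(Rational(-3767, 4687), Rational(-245894, 1014507)) = Rational(-4974153047, 4754994309)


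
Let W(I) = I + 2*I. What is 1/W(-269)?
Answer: -1/807 ≈ -0.0012392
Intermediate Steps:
W(I) = 3*I
1/W(-269) = 1/(3*(-269)) = 1/(-807) = -1/807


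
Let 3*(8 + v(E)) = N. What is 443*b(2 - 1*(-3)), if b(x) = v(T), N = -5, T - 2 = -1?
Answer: -12847/3 ≈ -4282.3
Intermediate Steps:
T = 1 (T = 2 - 1 = 1)
v(E) = -29/3 (v(E) = -8 + (⅓)*(-5) = -8 - 5/3 = -29/3)
b(x) = -29/3
443*b(2 - 1*(-3)) = 443*(-29/3) = -12847/3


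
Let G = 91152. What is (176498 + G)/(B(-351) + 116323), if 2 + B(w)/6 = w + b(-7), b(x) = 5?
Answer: 53530/22847 ≈ 2.3430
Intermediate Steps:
B(w) = 18 + 6*w (B(w) = -12 + 6*(w + 5) = -12 + 6*(5 + w) = -12 + (30 + 6*w) = 18 + 6*w)
(176498 + G)/(B(-351) + 116323) = (176498 + 91152)/((18 + 6*(-351)) + 116323) = 267650/((18 - 2106) + 116323) = 267650/(-2088 + 116323) = 267650/114235 = 267650*(1/114235) = 53530/22847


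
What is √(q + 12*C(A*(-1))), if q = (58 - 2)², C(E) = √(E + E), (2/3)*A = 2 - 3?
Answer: 2*√(784 + 3*√3) ≈ 56.185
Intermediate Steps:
A = -3/2 (A = 3*(2 - 3)/2 = (3/2)*(-1) = -3/2 ≈ -1.5000)
C(E) = √2*√E (C(E) = √(2*E) = √2*√E)
q = 3136 (q = 56² = 3136)
√(q + 12*C(A*(-1))) = √(3136 + 12*(√2*√(-3/2*(-1)))) = √(3136 + 12*(√2*√(3/2))) = √(3136 + 12*(√2*(√6/2))) = √(3136 + 12*√3)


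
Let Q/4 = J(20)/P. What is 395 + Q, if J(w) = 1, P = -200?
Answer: 19749/50 ≈ 394.98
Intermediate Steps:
Q = -1/50 (Q = 4*(1/(-200)) = 4*(1*(-1/200)) = 4*(-1/200) = -1/50 ≈ -0.020000)
395 + Q = 395 - 1/50 = 19749/50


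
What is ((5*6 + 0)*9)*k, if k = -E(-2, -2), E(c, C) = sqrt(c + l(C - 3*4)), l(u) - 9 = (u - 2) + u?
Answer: -270*I*sqrt(23) ≈ -1294.9*I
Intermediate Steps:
l(u) = 7 + 2*u (l(u) = 9 + ((u - 2) + u) = 9 + ((-2 + u) + u) = 9 + (-2 + 2*u) = 7 + 2*u)
E(c, C) = sqrt(-17 + c + 2*C) (E(c, C) = sqrt(c + (7 + 2*(C - 3*4))) = sqrt(c + (7 + 2*(C - 12))) = sqrt(c + (7 + 2*(-12 + C))) = sqrt(c + (7 + (-24 + 2*C))) = sqrt(c + (-17 + 2*C)) = sqrt(-17 + c + 2*C))
k = -I*sqrt(23) (k = -sqrt(-17 - 2 + 2*(-2)) = -sqrt(-17 - 2 - 4) = -sqrt(-23) = -I*sqrt(23) ≈ -4.7958*I)
((5*6 + 0)*9)*k = ((5*6 + 0)*9)*(-I*sqrt(23)) = ((30 + 0)*9)*(-I*sqrt(23)) = (30*9)*(-I*sqrt(23)) = 270*(-I*sqrt(23)) = -270*I*sqrt(23)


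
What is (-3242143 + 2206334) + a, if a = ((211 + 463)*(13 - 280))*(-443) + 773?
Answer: 78686358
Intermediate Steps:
a = 79722167 (a = (674*(-267))*(-443) + 773 = -179958*(-443) + 773 = 79721394 + 773 = 79722167)
(-3242143 + 2206334) + a = (-3242143 + 2206334) + 79722167 = -1035809 + 79722167 = 78686358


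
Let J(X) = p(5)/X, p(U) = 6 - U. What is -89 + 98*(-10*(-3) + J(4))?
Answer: 5751/2 ≈ 2875.5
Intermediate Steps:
J(X) = 1/X (J(X) = (6 - 1*5)/X = (6 - 5)/X = 1/X)
-89 + 98*(-10*(-3) + J(4)) = -89 + 98*(-10*(-3) + 1/4) = -89 + 98*(30 + 1/4) = -89 + 98*(121/4) = -89 + 5929/2 = 5751/2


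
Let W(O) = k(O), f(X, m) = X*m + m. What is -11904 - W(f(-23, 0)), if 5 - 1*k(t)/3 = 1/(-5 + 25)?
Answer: -238377/20 ≈ -11919.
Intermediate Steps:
k(t) = 297/20 (k(t) = 15 - 3/(-5 + 25) = 15 - 3/20 = 297/20)
f(X, m) = m + X*m
W(O) = 297/20
-11904 - W(f(-23, 0)) = -11904 - 1*297/20 = -11904 - 297/20 = -238377/20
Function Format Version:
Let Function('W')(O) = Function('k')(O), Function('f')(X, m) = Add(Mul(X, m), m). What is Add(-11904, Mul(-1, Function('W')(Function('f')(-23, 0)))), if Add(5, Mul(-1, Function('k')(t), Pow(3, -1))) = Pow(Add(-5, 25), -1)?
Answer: Rational(-238377, 20) ≈ -11919.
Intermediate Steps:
Function('k')(t) = Rational(297, 20) (Function('k')(t) = Add(15, Mul(-3, Pow(Add(-5, 25), -1))) = Add(15, Mul(-3, Pow(20, -1))) = Add(15, Mul(-3, Rational(1, 20))) = Add(15, Rational(-3, 20)) = Rational(297, 20))
Function('f')(X, m) = Add(m, Mul(X, m))
Function('W')(O) = Rational(297, 20)
Add(-11904, Mul(-1, Function('W')(Function('f')(-23, 0)))) = Add(-11904, Mul(-1, Rational(297, 20))) = Add(-11904, Rational(-297, 20)) = Rational(-238377, 20)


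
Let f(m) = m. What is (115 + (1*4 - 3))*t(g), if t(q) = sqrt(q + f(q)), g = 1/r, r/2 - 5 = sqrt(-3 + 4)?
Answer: 58*sqrt(6)/3 ≈ 47.357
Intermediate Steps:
r = 12 (r = 10 + 2*sqrt(-3 + 4) = 10 + 2*sqrt(1) = 10 + 2*1 = 10 + 2 = 12)
g = 1/12 ≈ 0.083333
t(q) = sqrt(2)*sqrt(q) (t(q) = sqrt(q + q) = sqrt(2*q) = sqrt(2)*sqrt(q))
(115 + (1*4 - 3))*t(g) = (115 + (1*4 - 3))*(sqrt(2)*sqrt(1/12)) = (115 + (4 - 3))*(sqrt(2)*(sqrt(3)/6)) = (115 + 1)*(sqrt(6)/6) = 116*(sqrt(6)/6) = 58*sqrt(6)/3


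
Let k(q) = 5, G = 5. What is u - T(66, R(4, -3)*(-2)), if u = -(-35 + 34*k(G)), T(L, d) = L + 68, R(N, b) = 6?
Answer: -269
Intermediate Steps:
T(L, d) = 68 + L
u = -135 (u = -(-35 + 34*5) = -(-35 + 170) = -1*135 = -135)
u - T(66, R(4, -3)*(-2)) = -135 - (68 + 66) = -135 - 1*134 = -135 - 134 = -269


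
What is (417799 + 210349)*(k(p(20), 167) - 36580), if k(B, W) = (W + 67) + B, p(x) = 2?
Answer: -22829410912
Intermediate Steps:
k(B, W) = 67 + B + W (k(B, W) = (67 + W) + B = 67 + B + W)
(417799 + 210349)*(k(p(20), 167) - 36580) = (417799 + 210349)*((67 + 2 + 167) - 36580) = 628148*(236 - 36580) = 628148*(-36344) = -22829410912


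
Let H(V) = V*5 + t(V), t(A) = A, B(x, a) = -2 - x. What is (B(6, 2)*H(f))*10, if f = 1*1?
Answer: -480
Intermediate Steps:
f = 1
H(V) = 6*V (H(V) = V*5 + V = 5*V + V = 6*V)
(B(6, 2)*H(f))*10 = ((-2 - 1*6)*(6*1))*10 = ((-2 - 6)*6)*10 = -8*6*10 = -48*10 = -480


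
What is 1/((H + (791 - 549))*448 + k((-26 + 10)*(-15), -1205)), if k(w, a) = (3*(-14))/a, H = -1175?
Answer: -1205/503670678 ≈ -2.3924e-6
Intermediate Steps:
k(w, a) = -42/a
1/((H + (791 - 549))*448 + k((-26 + 10)*(-15), -1205)) = 1/((-1175 + (791 - 549))*448 - 42/(-1205)) = 1/((-1175 + 242)*448 - 42*(-1/1205)) = 1/(-933*448 + 42/1205) = 1/(-417984 + 42/1205) = 1/(-503670678/1205) = -1205/503670678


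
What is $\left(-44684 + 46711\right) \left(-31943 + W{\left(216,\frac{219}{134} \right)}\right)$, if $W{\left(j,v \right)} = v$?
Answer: $- \frac{8675849861}{134} \approx -6.4745 \cdot 10^{7}$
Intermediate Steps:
$\left(-44684 + 46711\right) \left(-31943 + W{\left(216,\frac{219}{134} \right)}\right) = \left(-44684 + 46711\right) \left(-31943 + \frac{219}{134}\right) = 2027 \left(-31943 + 219 \cdot \frac{1}{134}\right) = 2027 \left(-31943 + \frac{219}{134}\right) = 2027 \left(- \frac{4280143}{134}\right) = - \frac{8675849861}{134}$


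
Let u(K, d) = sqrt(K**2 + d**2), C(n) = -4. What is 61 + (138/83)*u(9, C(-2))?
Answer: 61 + 138*sqrt(97)/83 ≈ 77.375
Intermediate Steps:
61 + (138/83)*u(9, C(-2)) = 61 + (138/83)*sqrt(9**2 + (-4)**2) = 61 + (138*(1/83))*sqrt(81 + 16) = 61 + 138*sqrt(97)/83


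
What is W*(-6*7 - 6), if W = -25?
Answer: 1200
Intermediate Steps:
W*(-6*7 - 6) = -25*(-6*7 - 6) = -25*(-42 - 6) = -25*(-48) = 1200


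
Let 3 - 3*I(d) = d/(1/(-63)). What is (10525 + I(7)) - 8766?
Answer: 1907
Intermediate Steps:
I(d) = 1 + 21*d (I(d) = 1 - d/(3*(1/(-63))) = 1 - d/(3*(-1/63)) = 1 - d*(-63)/3 = 1 - (-21)*d = 1 + 21*d)
(10525 + I(7)) - 8766 = (10525 + (1 + 21*7)) - 8766 = (10525 + (1 + 147)) - 8766 = (10525 + 148) - 8766 = 10673 - 8766 = 1907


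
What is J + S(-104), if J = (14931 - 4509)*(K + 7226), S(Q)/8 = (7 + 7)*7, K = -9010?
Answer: -18592064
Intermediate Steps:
S(Q) = 784 (S(Q) = 8*((7 + 7)*7) = 8*(14*7) = 8*98 = 784)
J = -18592848 (J = (14931 - 4509)*(-9010 + 7226) = 10422*(-1784) = -18592848)
J + S(-104) = -18592848 + 784 = -18592064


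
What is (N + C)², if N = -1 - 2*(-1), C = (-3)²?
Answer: 100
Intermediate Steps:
C = 9
N = 1 (N = -1 + 2 = 1)
(N + C)² = (1 + 9)² = 10² = 100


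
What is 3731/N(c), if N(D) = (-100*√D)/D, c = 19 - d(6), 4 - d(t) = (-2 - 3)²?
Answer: -3731*√10/50 ≈ -235.97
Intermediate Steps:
d(t) = -21 (d(t) = 4 - (-2 - 3)² = 4 - 1*(-5)² = 4 - 1*25 = 4 - 25 = -21)
c = 40 (c = 19 - 1*(-21) = 19 + 21 = 40)
N(D) = -100/√D
3731/N(c) = 3731/((-5*√10)) = 3731*(-√10/50) = -3731*√10/50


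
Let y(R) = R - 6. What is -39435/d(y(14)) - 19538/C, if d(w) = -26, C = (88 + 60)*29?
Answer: 21093379/13949 ≈ 1512.2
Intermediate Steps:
y(R) = -6 + R
C = 4292 (C = 148*29 = 4292)
-39435/d(y(14)) - 19538/C = -39435/(-26) - 19538/4292 = -39435*(-1/26) - 19538*1/4292 = 39435/26 - 9769/2146 = 21093379/13949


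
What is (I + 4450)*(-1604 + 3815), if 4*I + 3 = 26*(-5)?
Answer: 39061737/4 ≈ 9.7654e+6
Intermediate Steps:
I = -133/4 (I = -¾ + (26*(-5))/4 = -¾ + (¼)*(-130) = -¾ - 65/2 = -133/4 ≈ -33.250)
(I + 4450)*(-1604 + 3815) = (-133/4 + 4450)*(-1604 + 3815) = (17667/4)*2211 = 39061737/4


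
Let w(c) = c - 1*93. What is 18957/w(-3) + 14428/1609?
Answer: -9705575/51488 ≈ -188.50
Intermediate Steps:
w(c) = -93 + c (w(c) = c - 93 = -93 + c)
18957/w(-3) + 14428/1609 = 18957/(-93 - 3) + 14428/1609 = 18957/(-96) + 14428*(1/1609) = 18957*(-1/96) + 14428/1609 = -6319/32 + 14428/1609 = -9705575/51488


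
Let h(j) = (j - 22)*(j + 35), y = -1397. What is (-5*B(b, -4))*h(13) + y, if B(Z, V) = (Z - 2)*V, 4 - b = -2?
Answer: -35957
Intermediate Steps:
b = 6 (b = 4 - 1*(-2) = 4 + 2 = 6)
B(Z, V) = V*(-2 + Z) (B(Z, V) = (-2 + Z)*V = V*(-2 + Z))
h(j) = (-22 + j)*(35 + j)
(-5*B(b, -4))*h(13) + y = (-(-20)*(-2 + 6))*(-770 + 13**2 + 13*13) - 1397 = (-(-20)*4)*(-770 + 169 + 169) - 1397 = -5*(-16)*(-432) - 1397 = 80*(-432) - 1397 = -34560 - 1397 = -35957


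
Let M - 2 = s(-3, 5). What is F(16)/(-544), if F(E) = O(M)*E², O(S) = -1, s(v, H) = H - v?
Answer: 8/17 ≈ 0.47059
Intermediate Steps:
M = 10 (M = 2 + (5 - 1*(-3)) = 2 + (5 + 3) = 2 + 8 = 10)
F(E) = -E²
F(16)/(-544) = -1*16²/(-544) = -1*256*(-1/544) = -256*(-1/544) = 8/17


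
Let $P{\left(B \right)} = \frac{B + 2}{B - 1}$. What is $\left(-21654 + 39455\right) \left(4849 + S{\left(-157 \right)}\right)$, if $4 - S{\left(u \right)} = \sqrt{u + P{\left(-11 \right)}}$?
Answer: $86388253 - \frac{445025 i}{2} \approx 8.6388 \cdot 10^{7} - 2.2251 \cdot 10^{5} i$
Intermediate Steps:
$P{\left(B \right)} = \frac{2 + B}{-1 + B}$
$S{\left(u \right)} = 4 - \sqrt{\frac{3}{4} + u}$ ($S{\left(u \right)} = 4 - \sqrt{u + \frac{2 - 11}{-1 - 11}} = 4 - \sqrt{u + \frac{1}{-12} \left(-9\right)} = 4 - \sqrt{u - - \frac{3}{4}} = 4 - \sqrt{u + \frac{3}{4}} = 4 - \sqrt{\frac{3}{4} + u}$)
$\left(-21654 + 39455\right) \left(4849 + S{\left(-157 \right)}\right) = \left(-21654 + 39455\right) \left(4849 + \left(4 - \frac{\sqrt{3 + 4 \left(-157\right)}}{2}\right)\right) = 17801 \left(4849 + \left(4 - \frac{\sqrt{3 - 628}}{2}\right)\right) = 17801 \left(4849 + \left(4 - \frac{\sqrt{-625}}{2}\right)\right) = 17801 \left(4849 + \left(4 - \frac{25 i}{2}\right)\right) = 17801 \left(4853 - \frac{25 i}{2}\right) = 86388253 - \frac{445025 i}{2}$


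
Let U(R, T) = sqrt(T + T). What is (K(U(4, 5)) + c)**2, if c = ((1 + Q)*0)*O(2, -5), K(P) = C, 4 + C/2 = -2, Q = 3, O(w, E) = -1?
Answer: 144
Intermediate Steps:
U(R, T) = sqrt(2)*sqrt(T) (U(R, T) = sqrt(2*T) = sqrt(2)*sqrt(T))
C = -12 (C = -8 + 2*(-2) = -8 - 4 = -12)
K(P) = -12
c = 0 (c = ((1 + 3)*0)*(-1) = (4*0)*(-1) = 0*(-1) = 0)
(K(U(4, 5)) + c)**2 = (-12 + 0)**2 = (-12)**2 = 144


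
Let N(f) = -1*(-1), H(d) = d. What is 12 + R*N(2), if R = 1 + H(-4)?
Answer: 9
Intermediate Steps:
N(f) = 1
R = -3 (R = 1 - 4 = -3)
12 + R*N(2) = 12 - 3*1 = 12 - 3 = 9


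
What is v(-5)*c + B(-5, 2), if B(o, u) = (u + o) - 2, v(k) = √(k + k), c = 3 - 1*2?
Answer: -5 + I*√10 ≈ -5.0 + 3.1623*I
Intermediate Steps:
c = 1 (c = 3 - 2 = 1)
v(k) = √2*√k (v(k) = √(2*k) = √2*√k)
B(o, u) = -2 + o + u (B(o, u) = (o + u) - 2 = -2 + o + u)
v(-5)*c + B(-5, 2) = (√2*√(-5))*1 + (-2 - 5 + 2) = (√2*(I*√5))*1 - 5 = (I*√10)*1 - 5 = I*√10 - 5 = -5 + I*√10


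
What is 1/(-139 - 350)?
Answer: -1/489 ≈ -0.0020450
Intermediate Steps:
1/(-139 - 350) = 1/(-489) = -1/489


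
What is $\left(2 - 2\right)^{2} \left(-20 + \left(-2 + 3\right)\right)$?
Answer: $0$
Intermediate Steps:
$\left(2 - 2\right)^{2} \left(-20 + \left(-2 + 3\right)\right) = 0^{2} \left(-20 + 1\right) = 0 \left(-19\right) = 0$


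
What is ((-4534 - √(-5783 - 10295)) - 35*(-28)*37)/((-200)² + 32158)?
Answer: 15863/36079 - I*√16078/72158 ≈ 0.43967 - 0.0017572*I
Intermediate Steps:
((-4534 - √(-5783 - 10295)) - 35*(-28)*37)/((-200)² + 32158) = ((-4534 - √(-16078)) + 980*37)/(40000 + 32158) = ((-4534 - I*√16078) + 36260)/72158 = ((-4534 - I*√16078) + 36260)*(1/72158) = (31726 - I*√16078)*(1/72158) = 15863/36079 - I*√16078/72158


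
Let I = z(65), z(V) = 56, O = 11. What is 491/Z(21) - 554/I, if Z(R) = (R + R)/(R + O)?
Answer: 30593/84 ≈ 364.20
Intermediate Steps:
I = 56
Z(R) = 2*R/(11 + R) (Z(R) = (R + R)/(R + 11) = (2*R)/(11 + R) = 2*R/(11 + R))
491/Z(21) - 554/I = 491/((2*21/(11 + 21))) - 554/56 = 491/((2*21/32)) - 554*1/56 = 491/((2*21*(1/32))) - 277/28 = 491/(21/16) - 277/28 = 491*(16/21) - 277/28 = 7856/21 - 277/28 = 30593/84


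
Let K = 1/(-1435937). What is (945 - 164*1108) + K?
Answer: -259570023680/1435937 ≈ -1.8077e+5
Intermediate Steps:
K = -1/1435937 ≈ -6.9641e-7
(945 - 164*1108) + K = (945 - 164*1108) - 1/1435937 = (945 - 181712) - 1/1435937 = -180767 - 1/1435937 = -259570023680/1435937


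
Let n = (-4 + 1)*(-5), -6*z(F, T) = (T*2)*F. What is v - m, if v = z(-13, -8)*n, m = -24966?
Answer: 24446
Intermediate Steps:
z(F, T) = -F*T/3 (z(F, T) = -T*2*F/6 = -2*T*F/6 = -F*T/3)
n = 15 (n = -3*(-5) = 15)
v = -520 (v = -⅓*(-13)*(-8)*15 = -104/3*15 = -520)
v - m = -520 - 1*(-24966) = -520 + 24966 = 24446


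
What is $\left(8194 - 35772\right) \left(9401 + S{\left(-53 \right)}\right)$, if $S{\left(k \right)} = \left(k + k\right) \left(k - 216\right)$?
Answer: $-1045619870$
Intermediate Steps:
$S{\left(k \right)} = 2 k \left(-216 + k\right)$
$\left(8194 - 35772\right) \left(9401 + S{\left(-53 \right)}\right) = \left(8194 - 35772\right) \left(9401 + 2 \left(-53\right) \left(-216 - 53\right)\right) = - 27578 \left(9401 + 2 \left(-53\right) \left(-269\right)\right) = - 27578 \left(9401 + 28514\right) = \left(-27578\right) 37915 = -1045619870$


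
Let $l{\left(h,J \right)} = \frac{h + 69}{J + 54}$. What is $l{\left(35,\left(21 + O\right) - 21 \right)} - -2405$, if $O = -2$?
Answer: $2407$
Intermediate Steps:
$l{\left(h,J \right)} = \frac{69 + h}{54 + J}$
$l{\left(35,\left(21 + O\right) - 21 \right)} - -2405 = \frac{69 + 35}{54 + \left(\left(21 - 2\right) - 21\right)} - -2405 = \frac{1}{54 + \left(19 - 21\right)} 104 + 2405 = \frac{1}{54 - 2} \cdot 104 + 2405 = \frac{1}{52} \cdot 104 + 2405 = 2 + 2405 = 2407$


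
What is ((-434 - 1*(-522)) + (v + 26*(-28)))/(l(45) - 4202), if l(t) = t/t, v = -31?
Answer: 671/4201 ≈ 0.15972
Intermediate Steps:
l(t) = 1
((-434 - 1*(-522)) + (v + 26*(-28)))/(l(45) - 4202) = ((-434 - 1*(-522)) + (-31 + 26*(-28)))/(1 - 4202) = ((-434 + 522) + (-31 - 728))/(-4201) = (88 - 759)*(-1/4201) = -671*(-1/4201) = 671/4201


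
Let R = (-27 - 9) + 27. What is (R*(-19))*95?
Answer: 16245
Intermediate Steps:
R = -9 (R = -36 + 27 = -9)
(R*(-19))*95 = -9*(-19)*95 = 171*95 = 16245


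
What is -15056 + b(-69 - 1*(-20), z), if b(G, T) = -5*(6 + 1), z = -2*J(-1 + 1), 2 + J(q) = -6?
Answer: -15091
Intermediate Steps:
J(q) = -8 (J(q) = -2 - 6 = -8)
z = 16 (z = -2*(-8) = 16)
b(G, T) = -35 (b(G, T) = -5*7 = -35)
-15056 + b(-69 - 1*(-20), z) = -15056 - 35 = -15091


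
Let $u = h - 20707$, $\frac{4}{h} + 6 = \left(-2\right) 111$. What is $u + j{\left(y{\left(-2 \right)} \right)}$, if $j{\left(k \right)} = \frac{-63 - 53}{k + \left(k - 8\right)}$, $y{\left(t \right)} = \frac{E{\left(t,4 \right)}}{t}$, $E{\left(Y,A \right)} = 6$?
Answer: $- \frac{8258794}{399} \approx -20699.0$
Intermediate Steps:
$y{\left(t \right)} = \frac{6}{t}$
$h = - \frac{1}{57}$ ($h = \frac{4}{-6 - 222} = \frac{4}{-228} = 4 \left(- \frac{1}{228}\right) = - \frac{1}{57} \approx -0.017544$)
$u = - \frac{1180300}{57}$ ($u = - \frac{1}{57} - 20707 = - \frac{1180300}{57} \approx -20707.0$)
$j{\left(k \right)} = - \frac{116}{-8 + 2 k}$ ($j{\left(k \right)} = - \frac{116}{k + \left(-8 + k\right)} = - \frac{116}{-8 + 2 k}$)
$u + j{\left(y{\left(-2 \right)} \right)} = - \frac{1180300}{57} - \frac{58}{-4 + \frac{6}{-2}} = - \frac{1180300}{57} - \frac{58}{-4 + 6 \left(- \frac{1}{2}\right)} = - \frac{1180300}{57} - \frac{58}{-4 - 3} = - \frac{1180300}{57} - \frac{58}{-7} = - \frac{1180300}{57} - - \frac{58}{7} = - \frac{1180300}{57} + \frac{58}{7} = - \frac{8258794}{399}$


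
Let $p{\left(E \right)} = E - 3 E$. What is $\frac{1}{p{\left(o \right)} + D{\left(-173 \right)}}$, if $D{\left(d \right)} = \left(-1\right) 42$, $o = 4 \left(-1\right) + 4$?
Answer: $- \frac{1}{42} \approx -0.02381$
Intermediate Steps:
$o = 0$ ($o = -4 + 4 = 0$)
$D{\left(d \right)} = -42$
$p{\left(E \right)} = - 2 E$
$\frac{1}{p{\left(o \right)} + D{\left(-173 \right)}} = \frac{1}{\left(-2\right) 0 - 42} = \frac{1}{0 - 42} = \frac{1}{-42} = - \frac{1}{42}$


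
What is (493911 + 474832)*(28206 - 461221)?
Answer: -419480250145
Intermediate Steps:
(493911 + 474832)*(28206 - 461221) = 968743*(-433015) = -419480250145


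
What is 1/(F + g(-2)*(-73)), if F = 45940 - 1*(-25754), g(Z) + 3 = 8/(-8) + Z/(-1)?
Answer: 1/71840 ≈ 1.3920e-5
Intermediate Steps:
g(Z) = -4 - Z (g(Z) = -3 + (8/(-8) + Z/(-1)) = -3 + (8*(-⅛) + Z*(-1)) = -3 + (-1 - Z) = -4 - Z)
F = 71694 (F = 45940 + 25754 = 71694)
1/(F + g(-2)*(-73)) = 1/(71694 + (-4 - 1*(-2))*(-73)) = 1/(71694 + (-4 + 2)*(-73)) = 1/(71694 - 2*(-73)) = 1/(71694 + 146) = 1/71840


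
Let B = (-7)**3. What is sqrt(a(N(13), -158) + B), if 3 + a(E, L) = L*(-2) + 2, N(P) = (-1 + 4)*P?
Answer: 2*I*sqrt(7) ≈ 5.2915*I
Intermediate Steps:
B = -343
N(P) = 3*P
a(E, L) = -1 - 2*L (a(E, L) = -3 + (L*(-2) + 2) = -3 + (-2*L + 2) = -3 + (2 - 2*L) = -1 - 2*L)
sqrt(a(N(13), -158) + B) = sqrt((-1 - 2*(-158)) - 343) = sqrt((-1 + 316) - 343) = sqrt(315 - 343) = sqrt(-28) = 2*I*sqrt(7)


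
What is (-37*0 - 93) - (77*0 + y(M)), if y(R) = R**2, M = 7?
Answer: -142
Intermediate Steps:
(-37*0 - 93) - (77*0 + y(M)) = (-37*0 - 93) - (77*0 + 7**2) = (0 - 93) - (0 + 49) = -93 - 1*49 = -93 - 49 = -142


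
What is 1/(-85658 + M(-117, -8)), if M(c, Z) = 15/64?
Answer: -64/5482097 ≈ -1.1674e-5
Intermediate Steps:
M(c, Z) = 15/64 (M(c, Z) = 15*(1/64) = 15/64)
1/(-85658 + M(-117, -8)) = 1/(-85658 + 15/64) = 1/(-5482097/64) = -64/5482097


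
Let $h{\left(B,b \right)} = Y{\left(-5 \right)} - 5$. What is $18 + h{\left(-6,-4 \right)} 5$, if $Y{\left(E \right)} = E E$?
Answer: $118$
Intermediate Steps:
$Y{\left(E \right)} = E^{2}$
$h{\left(B,b \right)} = 20$ ($h{\left(B,b \right)} = \left(-5\right)^{2} - 5 = 25 - 5 = 20$)
$18 + h{\left(-6,-4 \right)} 5 = 18 + 20 \cdot 5 = 18 + 100 = 118$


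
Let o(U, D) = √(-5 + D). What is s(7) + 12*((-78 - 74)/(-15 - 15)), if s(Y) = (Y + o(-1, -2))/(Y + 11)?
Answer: 5507/90 + I*√7/18 ≈ 61.189 + 0.14699*I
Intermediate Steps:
s(Y) = (Y + I*√7)/(11 + Y) (s(Y) = (Y + √(-5 - 2))/(Y + 11) = (Y + √(-7))/(11 + Y) = (Y + I*√7)/(11 + Y))
s(7) + 12*((-78 - 74)/(-15 - 15)) = (7 + I*√7)/(11 + 7) + 12*((-78 - 74)/(-15 - 15)) = (7 + I*√7)/18 + 12*(-152/(-30)) = (7 + I*√7)/18 + 12*(-152*(-1/30)) = (7/18 + I*√7/18) + 12*(76/15) = (7/18 + I*√7/18) + 304/5 = 5507/90 + I*√7/18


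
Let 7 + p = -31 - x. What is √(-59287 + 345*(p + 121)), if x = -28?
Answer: 16*I*√82 ≈ 144.89*I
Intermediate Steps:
p = -10 (p = -7 + (-31 - 1*(-28)) = -7 + (-31 + 28) = -7 - 3 = -10)
√(-59287 + 345*(p + 121)) = √(-59287 + 345*(-10 + 121)) = √(-59287 + 345*111) = √(-59287 + 38295) = √(-20992) = 16*I*√82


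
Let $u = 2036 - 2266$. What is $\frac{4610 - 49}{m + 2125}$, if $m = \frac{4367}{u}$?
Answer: $\frac{1049030}{484383} \approx 2.1657$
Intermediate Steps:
$u = -230$ ($u = 2036 - 2266 = -230$)
$m = - \frac{4367}{230}$ ($m = \frac{4367}{-230} = 4367 \left(- \frac{1}{230}\right) = - \frac{4367}{230} \approx -18.987$)
$\frac{4610 - 49}{m + 2125} = \frac{4610 - 49}{- \frac{4367}{230} + 2125} = \frac{4561}{\frac{484383}{230}} = 4561 \cdot \frac{230}{484383} = \frac{1049030}{484383}$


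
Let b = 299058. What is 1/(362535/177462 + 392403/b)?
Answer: 1474206411/4945989256 ≈ 0.29806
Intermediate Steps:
1/(362535/177462 + 392403/b) = 1/(362535/177462 + 392403/299058) = 1/(362535*(1/177462) + 392403*(1/299058)) = 1/(120845/59154 + 130801/99686) = 1/(4945989256/1474206411) = 1474206411/4945989256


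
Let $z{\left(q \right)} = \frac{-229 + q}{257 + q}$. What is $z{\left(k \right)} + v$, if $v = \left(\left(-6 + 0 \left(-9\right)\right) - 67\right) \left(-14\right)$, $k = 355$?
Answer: $\frac{34755}{34} \approx 1022.2$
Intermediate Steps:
$z{\left(q \right)} = \frac{-229 + q}{257 + q}$
$v = 1022$ ($v = \left(\left(-6 + 0\right) - 67\right) \left(-14\right) = \left(-6 - 67\right) \left(-14\right) = \left(-73\right) \left(-14\right) = 1022$)
$z{\left(k \right)} + v = \frac{-229 + 355}{257 + 355} + 1022 = \frac{1}{612} \cdot 126 + 1022 = \frac{7}{34} + 1022 = \frac{34755}{34}$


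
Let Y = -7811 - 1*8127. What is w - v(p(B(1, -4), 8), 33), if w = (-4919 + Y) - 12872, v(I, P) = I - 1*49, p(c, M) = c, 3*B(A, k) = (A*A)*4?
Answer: -101044/3 ≈ -33681.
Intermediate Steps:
Y = -15938 (Y = -7811 - 8127 = -15938)
B(A, k) = 4*A²/3 (B(A, k) = ((A*A)*4)/3 = (A²*4)/3 = (4*A²)/3 = 4*A²/3)
v(I, P) = -49 + I (v(I, P) = I - 49 = -49 + I)
w = -33729 (w = (-4919 - 15938) - 12872 = -20857 - 12872 = -33729)
w - v(p(B(1, -4), 8), 33) = -33729 - (-49 + (4/3)*1²) = -33729 - (-49 + (4/3)*1) = -33729 - (-49 + 4/3) = -33729 - 1*(-143/3) = -33729 + 143/3 = -101044/3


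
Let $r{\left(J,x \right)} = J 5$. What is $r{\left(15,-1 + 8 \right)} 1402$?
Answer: $105150$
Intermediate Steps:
$r{\left(J,x \right)} = 5 J$
$r{\left(15,-1 + 8 \right)} 1402 = 5 \cdot 15 \cdot 1402 = 75 \cdot 1402 = 105150$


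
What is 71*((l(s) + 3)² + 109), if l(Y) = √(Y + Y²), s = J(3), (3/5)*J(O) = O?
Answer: 10508 + 426*√30 ≈ 12841.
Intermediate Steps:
J(O) = 5*O/3
s = 5 (s = (5/3)*3 = 5)
71*((l(s) + 3)² + 109) = 71*((√(5*(1 + 5)) + 3)² + 109) = 71*((√(5*6) + 3)² + 109) = 71*((√30 + 3)² + 109) = 71*((3 + √30)² + 109) = 71*(109 + (3 + √30)²) = 7739 + 71*(3 + √30)²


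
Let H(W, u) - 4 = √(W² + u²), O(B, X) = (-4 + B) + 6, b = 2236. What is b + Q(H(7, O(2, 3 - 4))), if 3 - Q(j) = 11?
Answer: 2228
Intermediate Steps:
O(B, X) = 2 + B
H(W, u) = 4 + √(W² + u²)
Q(j) = -8 (Q(j) = 3 - 1*11 = 3 - 11 = -8)
b + Q(H(7, O(2, 3 - 4))) = 2236 - 8 = 2228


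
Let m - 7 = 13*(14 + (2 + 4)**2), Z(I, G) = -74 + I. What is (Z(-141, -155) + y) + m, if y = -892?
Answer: -450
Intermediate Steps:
m = 657 (m = 7 + 13*(14 + (2 + 4)**2) = 7 + 13*(14 + 6**2) = 7 + 13*(14 + 36) = 7 + 13*50 = 7 + 650 = 657)
(Z(-141, -155) + y) + m = ((-74 - 141) - 892) + 657 = (-215 - 892) + 657 = -1107 + 657 = -450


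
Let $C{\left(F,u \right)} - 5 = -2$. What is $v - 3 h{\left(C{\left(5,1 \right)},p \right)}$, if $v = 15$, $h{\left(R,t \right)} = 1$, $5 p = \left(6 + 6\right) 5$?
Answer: $12$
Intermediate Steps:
$C{\left(F,u \right)} = 3$ ($C{\left(F,u \right)} = 5 - 2 = 3$)
$p = 12$ ($p = \frac{\left(6 + 6\right) 5}{5} = \frac{12 \cdot 5}{5} = \frac{1}{5} \cdot 60 = 12$)
$v - 3 h{\left(C{\left(5,1 \right)},p \right)} = 15 - 3 = 12$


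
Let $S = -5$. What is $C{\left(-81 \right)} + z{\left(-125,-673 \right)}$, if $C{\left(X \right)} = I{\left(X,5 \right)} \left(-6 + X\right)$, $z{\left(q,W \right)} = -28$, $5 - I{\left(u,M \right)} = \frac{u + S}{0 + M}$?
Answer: $- \frac{9797}{5} \approx -1959.4$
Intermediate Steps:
$I{\left(u,M \right)} = 5 - \frac{-5 + u}{M}$ ($I{\left(u,M \right)} = 5 - \frac{u - 5}{0 + M} = 5 - \frac{-5 + u}{M}$)
$C{\left(X \right)} = \left(-6 + X\right) \left(6 - \frac{X}{5}\right)$ ($C{\left(X \right)} = \frac{5 - X + 5 \cdot 5}{5} \left(-6 + X\right) = \frac{5 - X + 25}{5} \left(-6 + X\right) = \frac{30 - X}{5} \left(-6 + X\right) = \left(6 - \frac{X}{5}\right) \left(-6 + X\right) = \left(-6 + X\right) \left(6 - \frac{X}{5}\right)$)
$C{\left(-81 \right)} + z{\left(-125,-673 \right)} = - \frac{\left(-30 - 81\right) \left(-6 - 81\right)}{5} - 28 = \left(- \frac{1}{5}\right) \left(-111\right) \left(-87\right) - 28 = - \frac{9657}{5} - 28 = - \frac{9797}{5}$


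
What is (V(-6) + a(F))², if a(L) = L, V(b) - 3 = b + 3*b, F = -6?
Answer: 729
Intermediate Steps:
V(b) = 3 + 4*b (V(b) = 3 + (b + 3*b) = 3 + 4*b)
(V(-6) + a(F))² = ((3 + 4*(-6)) - 6)² = ((3 - 24) - 6)² = (-21 - 6)² = (-27)² = 729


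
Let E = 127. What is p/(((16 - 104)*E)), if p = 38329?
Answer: -38329/11176 ≈ -3.4296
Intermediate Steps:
p/(((16 - 104)*E)) = 38329/(((16 - 104)*127)) = 38329/((-88*127)) = 38329/(-11176) = 38329*(-1/11176) = -38329/11176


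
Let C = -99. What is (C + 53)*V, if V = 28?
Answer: -1288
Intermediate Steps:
(C + 53)*V = (-99 + 53)*28 = -46*28 = -1288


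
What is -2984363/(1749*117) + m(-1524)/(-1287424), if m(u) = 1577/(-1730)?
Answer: -6646902830371519/455767523228160 ≈ -14.584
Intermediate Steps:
m(u) = -1577/1730 (m(u) = 1577*(-1/1730) = -1577/1730)
-2984363/(1749*117) + m(-1524)/(-1287424) = -2984363/(1749*117) - 1577/1730/(-1287424) = -2984363/204633 - 1577/1730*(-1/1287424) = -2984363*1/204633 + 1577/2227243520 = -2984363/204633 + 1577/2227243520 = -6646902830371519/455767523228160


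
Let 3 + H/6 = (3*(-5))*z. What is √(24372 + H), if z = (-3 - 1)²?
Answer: 3*√2546 ≈ 151.37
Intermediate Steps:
z = 16 (z = (-4)² = 16)
H = -1458 (H = -18 + 6*((3*(-5))*16) = -18 + 6*(-15*16) = -18 + 6*(-240) = -18 - 1440 = -1458)
√(24372 + H) = √(24372 - 1458) = √22914 = 3*√2546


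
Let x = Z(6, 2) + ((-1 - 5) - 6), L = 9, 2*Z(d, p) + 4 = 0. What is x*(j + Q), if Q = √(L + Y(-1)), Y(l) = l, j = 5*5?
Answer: -350 - 28*√2 ≈ -389.60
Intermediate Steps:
j = 25
Z(d, p) = -2 (Z(d, p) = -2 + (½)*0 = -2 + 0 = -2)
Q = 2*√2 (Q = √(9 - 1) = √8 = 2*√2 ≈ 2.8284)
x = -14 (x = -2 + ((-1 - 5) - 6) = -2 + (-6 - 6) = -2 - 12 = -14)
x*(j + Q) = -14*(25 + 2*√2) = -350 - 28*√2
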